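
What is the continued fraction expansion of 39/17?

Run the Euclidean algorithm on 39 and 17; the successive quotients are the partial quotients a_0, a_1, ... (each step inverts the fractional part left over by the previous one):
  39 = 2*17 + 5, so a_0 = 2.
  17 = 3*5 + 2, so a_1 = 3.
  5 = 2*2 + 1, so a_2 = 2.
  2 = 2*1 + 0, so a_3 = 2.
The remainder reaches 0 after 4 divisions, so the expansion has 4 partial quotients, read off in order.

[2; 3, 2, 2]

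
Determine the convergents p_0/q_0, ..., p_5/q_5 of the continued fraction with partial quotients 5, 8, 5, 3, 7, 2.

Using the convergent recurrence p_i = a_i*p_{i-1} + p_{i-2}, q_i = a_i*q_{i-1} + q_{i-2} with p_{-2}=0, p_{-1}=1, q_{-2}=1, q_{-1}=0:
  i=0: a_0=5, p_0 = 5*1 + 0 = 5, q_0 = 5*0 + 1 = 1.
  i=1: a_1=8, p_1 = 8*5 + 1 = 41, q_1 = 8*1 + 0 = 8.
  i=2: a_2=5, p_2 = 5*41 + 5 = 210, q_2 = 5*8 + 1 = 41.
  i=3: a_3=3, p_3 = 3*210 + 41 = 671, q_3 = 3*41 + 8 = 131.
  i=4: a_4=7, p_4 = 7*671 + 210 = 4907, q_4 = 7*131 + 41 = 958.
  i=5: a_5=2, p_5 = 2*4907 + 671 = 10485, q_5 = 2*958 + 131 = 2047.

5/1, 41/8, 210/41, 671/131, 4907/958, 10485/2047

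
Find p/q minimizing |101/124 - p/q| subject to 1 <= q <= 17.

Expand x = 101/124 as a continued fraction with the Euclidean algorithm:
  101 = 0*124 + 101, so a_0 = 0.
  124 = 1*101 + 23, so a_1 = 1.
  101 = 4*23 + 9, so a_2 = 4.
  23 = 2*9 + 5, so a_3 = 2.
  9 = 1*5 + 4, so a_4 = 1.
  5 = 1*4 + 1, so a_5 = 1.
  4 = 4*1 + 0, so a_6 = 4.
so x = [0; 1, 4, 2, 1, 1, 4].
Convergents (p_i = a_i*p_{i-1} + p_{i-2}, q_i = a_i*q_{i-1} + q_{i-2} with p_{-2}=0, p_{-1}=1, q_{-2}=1, q_{-1}=0), until the denominator exceeds 17:
  i=0: a_0=0, p_0 = 0*1 + 0 = 0, q_0 = 0*0 + 1 = 1.
  i=1: a_1=1, p_1 = 1*0 + 1 = 1, q_1 = 1*1 + 0 = 1.
  i=2: a_2=4, p_2 = 4*1 + 0 = 4, q_2 = 4*1 + 1 = 5.
  i=3: a_3=2, p_3 = 2*4 + 1 = 9, q_3 = 2*5 + 1 = 11.
  i=4: a_4=1, p_4 = 1*9 + 4 = 13, q_4 = 1*11 + 5 = 16.
  i=5: a_5=1, p_5 = 1*13 + 9 = 22, q_5 = 1*16 + 11 = 27.
q_5 = 27 > 17, so the last convergent with denominator <= 17 is p_4/q_4 = 13/16.
The closest fraction with denominator <= 17 is either p_4/q_4 or the intermediate fraction (k*p_4 + p_3)/(k*q_4 + q_3) with the largest k >= 1 whose denominator stays <= 17; these approach x as k grows, and every other convergent or intermediate fraction in range is farther away.
Largest k: floor((17 - q_3)/q_4) = floor((17 - 11)/16) = 0.
Since k = 0, no intermediate fraction beyond p_4/q_4 has denominator <= 17, so the convergent 13/16 is the closest (its error is |101*16 - 13*124|/(124*16) = 4/1984).

13/16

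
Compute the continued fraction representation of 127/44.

[2; 1, 7, 1, 4]

Run the Euclidean algorithm on 127 and 44; the successive quotients are the partial quotients a_0, a_1, ... (each step inverts the fractional part left over by the previous one):
  127 = 2*44 + 39, so a_0 = 2.
  44 = 1*39 + 5, so a_1 = 1.
  39 = 7*5 + 4, so a_2 = 7.
  5 = 1*4 + 1, so a_3 = 1.
  4 = 4*1 + 0, so a_4 = 4.
The remainder reaches 0 after 5 divisions, so the expansion has 5 partial quotients, read off in order.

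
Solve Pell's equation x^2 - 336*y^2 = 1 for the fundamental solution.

(x, y) = (55, 3)

First expand sqrt(336) as a continued fraction. With x_i = (sqrt(336) + m_i)/d_i and (m_0, d_0) = (0, 1): a_0 = floor(sqrt(336)) = 18, since 18^2 = 324 <= 336 < 361 = 19^2.
Iterate m_{i+1} = d_i*a_i - m_i, d_{i+1} = (336 - m_{i+1}^2)/d_i, a_{i+1} = floor((a_0 + m_{i+1})/d_{i+1}):
  m_1 = 1*18 - 0 = 18, d_1 = (336 - 18^2)/1 = 12/1 = 12, a_1 = floor((18 + 18)/12) = 3.
  m_2 = 12*3 - 18 = 18, d_2 = (336 - 18^2)/12 = 12/12 = 1, a_2 = floor((18 + 18)/1) = 36.
  m_3 = 1*36 - 18 = 18, d_3 = (336 - 18^2)/1 = 12/1 = 12: (m_3, d_3) = (m_1, d_1) = (18, 12), so from here the quotients repeat a_1, a_2; the period length is 2.
So sqrt(336) = [18; (3, 36)] with period length k = 2.
k is even, so the fundamental solution of x^2 - 336y^2 = 1 is (p_{k-1}, q_{k-1}) = (p_1, q_1); compute convergents through index 1.
Convergents (p_i = a_i*p_{i-1} + p_{i-2}, q_i = a_i*q_{i-1} + q_{i-2} with p_{-2}=0, p_{-1}=1, q_{-2}=1, q_{-1}=0):
  i=0: a_0=18, p_0 = 18*1 + 0 = 18, q_0 = 18*0 + 1 = 1.
  i=1: a_1=3, p_1 = 3*18 + 1 = 55, q_1 = 3*1 + 0 = 3.
Check: 55^2 - 336*3^2 = 3025 - 3024 = 1, so (x, y) = (55, 3) solves the equation, and by the theorem it is the least positive solution.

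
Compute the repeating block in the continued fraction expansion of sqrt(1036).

Write x_i = (sqrt(1036) + m_i)/d_i with (m_0, d_0) = (0, 1). a_0 = floor(sqrt(1036)) = 32, since 32^2 = 1024 <= 1036 < 1089 = 33^2.
Iterate m_{i+1} = d_i*a_i - m_i, d_{i+1} = (1036 - m_{i+1}^2)/d_i, a_{i+1} = floor((a_0 + m_{i+1})/d_{i+1}):
  m_1 = 1*32 - 0 = 32, d_1 = (1036 - 32^2)/1 = 12/1 = 12, a_1 = floor((32 + 32)/12) = 5.
  m_2 = 12*5 - 32 = 28, d_2 = (1036 - 28^2)/12 = 252/12 = 21, a_2 = floor((32 + 28)/21) = 2.
  m_3 = 21*2 - 28 = 14, d_3 = (1036 - 14^2)/21 = 840/21 = 40, a_3 = floor((32 + 14)/40) = 1.
  m_4 = 40*1 - 14 = 26, d_4 = (1036 - 26^2)/40 = 360/40 = 9, a_4 = floor((32 + 26)/9) = 6.
  m_5 = 9*6 - 26 = 28, d_5 = (1036 - 28^2)/9 = 252/9 = 28, a_5 = floor((32 + 28)/28) = 2.
  m_6 = 28*2 - 28 = 28, d_6 = (1036 - 28^2)/28 = 252/28 = 9, a_6 = floor((32 + 28)/9) = 6.
  m_7 = 9*6 - 28 = 26, d_7 = (1036 - 26^2)/9 = 360/9 = 40, a_7 = floor((32 + 26)/40) = 1.
  m_8 = 40*1 - 26 = 14, d_8 = (1036 - 14^2)/40 = 840/40 = 21, a_8 = floor((32 + 14)/21) = 2.
  m_9 = 21*2 - 14 = 28, d_9 = (1036 - 28^2)/21 = 252/21 = 12, a_9 = floor((32 + 28)/12) = 5.
  m_10 = 12*5 - 28 = 32, d_10 = (1036 - 32^2)/12 = 12/12 = 1, a_10 = floor((32 + 32)/1) = 64.
  m_11 = 1*64 - 32 = 32, d_11 = (1036 - 32^2)/1 = 12/1 = 12: (m_11, d_11) = (m_1, d_1) = (32, 12), so from here the quotients repeat a_1, ..., a_10; the period length is 10.
Hence the expansion of sqrt(1036) is a_0 = 32 followed by the repeating block 5, 2, 1, 6, 2, 6, 1, 2, 5, 64 (period 10).

[32; (5, 2, 1, 6, 2, 6, 1, 2, 5, 64)]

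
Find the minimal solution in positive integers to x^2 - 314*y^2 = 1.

(x, y) = (392499, 22150)

First expand sqrt(314) as a continued fraction. With x_i = (sqrt(314) + m_i)/d_i and (m_0, d_0) = (0, 1): a_0 = floor(sqrt(314)) = 17, since 17^2 = 289 <= 314 < 324 = 18^2.
Iterate m_{i+1} = d_i*a_i - m_i, d_{i+1} = (314 - m_{i+1}^2)/d_i, a_{i+1} = floor((a_0 + m_{i+1})/d_{i+1}):
  m_1 = 1*17 - 0 = 17, d_1 = (314 - 17^2)/1 = 25/1 = 25, a_1 = floor((17 + 17)/25) = 1.
  m_2 = 25*1 - 17 = 8, d_2 = (314 - 8^2)/25 = 250/25 = 10, a_2 = floor((17 + 8)/10) = 2.
  m_3 = 10*2 - 8 = 12, d_3 = (314 - 12^2)/10 = 170/10 = 17, a_3 = floor((17 + 12)/17) = 1.
  m_4 = 17*1 - 12 = 5, d_4 = (314 - 5^2)/17 = 289/17 = 17, a_4 = floor((17 + 5)/17) = 1.
  m_5 = 17*1 - 5 = 12, d_5 = (314 - 12^2)/17 = 170/17 = 10, a_5 = floor((17 + 12)/10) = 2.
  m_6 = 10*2 - 12 = 8, d_6 = (314 - 8^2)/10 = 250/10 = 25, a_6 = floor((17 + 8)/25) = 1.
  m_7 = 25*1 - 8 = 17, d_7 = (314 - 17^2)/25 = 25/25 = 1, a_7 = floor((17 + 17)/1) = 34.
  m_8 = 1*34 - 17 = 17, d_8 = (314 - 17^2)/1 = 25/1 = 25: (m_8, d_8) = (m_1, d_1) = (17, 25), so from here the quotients repeat a_1, ..., a_7; the period length is 7.
So sqrt(314) = [17; (1, 2, 1, 1, 2, 1, 34)] with period length k = 7.
k is odd, so (p_{k-1}, q_{k-1}) only solves x^2 - 314y^2 = -1 and the fundamental solution of x^2 - 314y^2 = 1 is (p_{2k-1}, q_{2k-1}) = (p_13, q_13); compute convergents through index 13, running through the period twice.
Convergents (p_i = a_i*p_{i-1} + p_{i-2}, q_i = a_i*q_{i-1} + q_{i-2} with p_{-2}=0, p_{-1}=1, q_{-2}=1, q_{-1}=0):
  i=0: a_0=17, p_0 = 17*1 + 0 = 17, q_0 = 17*0 + 1 = 1.
  i=1: a_1=1, p_1 = 1*17 + 1 = 18, q_1 = 1*1 + 0 = 1.
  i=2: a_2=2, p_2 = 2*18 + 17 = 53, q_2 = 2*1 + 1 = 3.
  i=3: a_3=1, p_3 = 1*53 + 18 = 71, q_3 = 1*3 + 1 = 4.
  i=4: a_4=1, p_4 = 1*71 + 53 = 124, q_4 = 1*4 + 3 = 7.
  i=5: a_5=2, p_5 = 2*124 + 71 = 319, q_5 = 2*7 + 4 = 18.
  i=6: a_6=1, p_6 = 1*319 + 124 = 443, q_6 = 1*18 + 7 = 25.
  i=7: a_7=34, p_7 = 34*443 + 319 = 15381, q_7 = 34*25 + 18 = 868.
  i=8: a_8=1, p_8 = 1*15381 + 443 = 15824, q_8 = 1*868 + 25 = 893.
  i=9: a_9=2, p_9 = 2*15824 + 15381 = 47029, q_9 = 2*893 + 868 = 2654.
  i=10: a_10=1, p_10 = 1*47029 + 15824 = 62853, q_10 = 1*2654 + 893 = 3547.
  i=11: a_11=1, p_11 = 1*62853 + 47029 = 109882, q_11 = 1*3547 + 2654 = 6201.
  i=12: a_12=2, p_12 = 2*109882 + 62853 = 282617, q_12 = 2*6201 + 3547 = 15949.
  i=13: a_13=1, p_13 = 1*282617 + 109882 = 392499, q_13 = 1*15949 + 6201 = 22150.
Indeed p_6^2 - 314*q_6^2 = 196249 - 196250 = -1, not +1.
Check: 392499^2 - 314*22150^2 = 154055465001 - 154055465000 = 1, so (x, y) = (392499, 22150) solves the equation, and by the theorem it is the least positive solution.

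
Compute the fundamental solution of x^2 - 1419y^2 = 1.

First expand sqrt(1419) as a continued fraction. With x_i = (sqrt(1419) + m_i)/d_i and (m_0, d_0) = (0, 1): a_0 = floor(sqrt(1419)) = 37, since 37^2 = 1369 <= 1419 < 1444 = 38^2.
Iterate m_{i+1} = d_i*a_i - m_i, d_{i+1} = (1419 - m_{i+1}^2)/d_i, a_{i+1} = floor((a_0 + m_{i+1})/d_{i+1}):
  m_1 = 1*37 - 0 = 37, d_1 = (1419 - 37^2)/1 = 50/1 = 50, a_1 = floor((37 + 37)/50) = 1.
  m_2 = 50*1 - 37 = 13, d_2 = (1419 - 13^2)/50 = 1250/50 = 25, a_2 = floor((37 + 13)/25) = 2.
  m_3 = 25*2 - 13 = 37, d_3 = (1419 - 37^2)/25 = 50/25 = 2, a_3 = floor((37 + 37)/2) = 37.
  m_4 = 2*37 - 37 = 37, d_4 = (1419 - 37^2)/2 = 50/2 = 25, a_4 = floor((37 + 37)/25) = 2.
  m_5 = 25*2 - 37 = 13, d_5 = (1419 - 13^2)/25 = 1250/25 = 50, a_5 = floor((37 + 13)/50) = 1.
  m_6 = 50*1 - 13 = 37, d_6 = (1419 - 37^2)/50 = 50/50 = 1, a_6 = floor((37 + 37)/1) = 74.
  m_7 = 1*74 - 37 = 37, d_7 = (1419 - 37^2)/1 = 50/1 = 50: (m_7, d_7) = (m_1, d_1) = (37, 50), so from here the quotients repeat a_1, ..., a_6; the period length is 6.
So sqrt(1419) = [37; (1, 2, 37, 2, 1, 74)] with period length k = 6.
k is even, so the fundamental solution of x^2 - 1419y^2 = 1 is (p_{k-1}, q_{k-1}) = (p_5, q_5); compute convergents through index 5.
Convergents (p_i = a_i*p_{i-1} + p_{i-2}, q_i = a_i*q_{i-1} + q_{i-2} with p_{-2}=0, p_{-1}=1, q_{-2}=1, q_{-1}=0):
  i=0: a_0=37, p_0 = 37*1 + 0 = 37, q_0 = 37*0 + 1 = 1.
  i=1: a_1=1, p_1 = 1*37 + 1 = 38, q_1 = 1*1 + 0 = 1.
  i=2: a_2=2, p_2 = 2*38 + 37 = 113, q_2 = 2*1 + 1 = 3.
  i=3: a_3=37, p_3 = 37*113 + 38 = 4219, q_3 = 37*3 + 1 = 112.
  i=4: a_4=2, p_4 = 2*4219 + 113 = 8551, q_4 = 2*112 + 3 = 227.
  i=5: a_5=1, p_5 = 1*8551 + 4219 = 12770, q_5 = 1*227 + 112 = 339.
Check: 12770^2 - 1419*339^2 = 163072900 - 163072899 = 1, so (x, y) = (12770, 339) solves the equation, and by the theorem it is the least positive solution.

(x, y) = (12770, 339)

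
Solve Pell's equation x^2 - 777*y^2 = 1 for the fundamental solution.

First expand sqrt(777) as a continued fraction. With x_i = (sqrt(777) + m_i)/d_i and (m_0, d_0) = (0, 1): a_0 = floor(sqrt(777)) = 27, since 27^2 = 729 <= 777 < 784 = 28^2.
Iterate m_{i+1} = d_i*a_i - m_i, d_{i+1} = (777 - m_{i+1}^2)/d_i, a_{i+1} = floor((a_0 + m_{i+1})/d_{i+1}):
  m_1 = 1*27 - 0 = 27, d_1 = (777 - 27^2)/1 = 48/1 = 48, a_1 = floor((27 + 27)/48) = 1.
  m_2 = 48*1 - 27 = 21, d_2 = (777 - 21^2)/48 = 336/48 = 7, a_2 = floor((27 + 21)/7) = 6.
  m_3 = 7*6 - 21 = 21, d_3 = (777 - 21^2)/7 = 336/7 = 48, a_3 = floor((27 + 21)/48) = 1.
  m_4 = 48*1 - 21 = 27, d_4 = (777 - 27^2)/48 = 48/48 = 1, a_4 = floor((27 + 27)/1) = 54.
  m_5 = 1*54 - 27 = 27, d_5 = (777 - 27^2)/1 = 48/1 = 48: (m_5, d_5) = (m_1, d_1) = (27, 48), so from here the quotients repeat a_1, ..., a_4; the period length is 4.
So sqrt(777) = [27; (1, 6, 1, 54)] with period length k = 4.
k is even, so the fundamental solution of x^2 - 777y^2 = 1 is (p_{k-1}, q_{k-1}) = (p_3, q_3); compute convergents through index 3.
Convergents (p_i = a_i*p_{i-1} + p_{i-2}, q_i = a_i*q_{i-1} + q_{i-2} with p_{-2}=0, p_{-1}=1, q_{-2}=1, q_{-1}=0):
  i=0: a_0=27, p_0 = 27*1 + 0 = 27, q_0 = 27*0 + 1 = 1.
  i=1: a_1=1, p_1 = 1*27 + 1 = 28, q_1 = 1*1 + 0 = 1.
  i=2: a_2=6, p_2 = 6*28 + 27 = 195, q_2 = 6*1 + 1 = 7.
  i=3: a_3=1, p_3 = 1*195 + 28 = 223, q_3 = 1*7 + 1 = 8.
Check: 223^2 - 777*8^2 = 49729 - 49728 = 1, so (x, y) = (223, 8) solves the equation, and by the theorem it is the least positive solution.

(x, y) = (223, 8)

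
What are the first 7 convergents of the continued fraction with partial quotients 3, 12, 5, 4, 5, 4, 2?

3/1, 37/12, 188/61, 789/256, 4133/1341, 17321/5620, 38775/12581

Using the convergent recurrence p_i = a_i*p_{i-1} + p_{i-2}, q_i = a_i*q_{i-1} + q_{i-2} with p_{-2}=0, p_{-1}=1, q_{-2}=1, q_{-1}=0:
  i=0: a_0=3, p_0 = 3*1 + 0 = 3, q_0 = 3*0 + 1 = 1.
  i=1: a_1=12, p_1 = 12*3 + 1 = 37, q_1 = 12*1 + 0 = 12.
  i=2: a_2=5, p_2 = 5*37 + 3 = 188, q_2 = 5*12 + 1 = 61.
  i=3: a_3=4, p_3 = 4*188 + 37 = 789, q_3 = 4*61 + 12 = 256.
  i=4: a_4=5, p_4 = 5*789 + 188 = 4133, q_4 = 5*256 + 61 = 1341.
  i=5: a_5=4, p_5 = 4*4133 + 789 = 17321, q_5 = 4*1341 + 256 = 5620.
  i=6: a_6=2, p_6 = 2*17321 + 4133 = 38775, q_6 = 2*5620 + 1341 = 12581.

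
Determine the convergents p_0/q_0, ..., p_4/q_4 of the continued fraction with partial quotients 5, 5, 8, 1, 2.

Using the convergent recurrence p_i = a_i*p_{i-1} + p_{i-2}, q_i = a_i*q_{i-1} + q_{i-2} with p_{-2}=0, p_{-1}=1, q_{-2}=1, q_{-1}=0:
  i=0: a_0=5, p_0 = 5*1 + 0 = 5, q_0 = 5*0 + 1 = 1.
  i=1: a_1=5, p_1 = 5*5 + 1 = 26, q_1 = 5*1 + 0 = 5.
  i=2: a_2=8, p_2 = 8*26 + 5 = 213, q_2 = 8*5 + 1 = 41.
  i=3: a_3=1, p_3 = 1*213 + 26 = 239, q_3 = 1*41 + 5 = 46.
  i=4: a_4=2, p_4 = 2*239 + 213 = 691, q_4 = 2*46 + 41 = 133.

5/1, 26/5, 213/41, 239/46, 691/133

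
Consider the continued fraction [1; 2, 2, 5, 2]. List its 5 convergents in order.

Using the convergent recurrence p_i = a_i*p_{i-1} + p_{i-2}, q_i = a_i*q_{i-1} + q_{i-2} with p_{-2}=0, p_{-1}=1, q_{-2}=1, q_{-1}=0:
  i=0: a_0=1, p_0 = 1*1 + 0 = 1, q_0 = 1*0 + 1 = 1.
  i=1: a_1=2, p_1 = 2*1 + 1 = 3, q_1 = 2*1 + 0 = 2.
  i=2: a_2=2, p_2 = 2*3 + 1 = 7, q_2 = 2*2 + 1 = 5.
  i=3: a_3=5, p_3 = 5*7 + 3 = 38, q_3 = 5*5 + 2 = 27.
  i=4: a_4=2, p_4 = 2*38 + 7 = 83, q_4 = 2*27 + 5 = 59.

1/1, 3/2, 7/5, 38/27, 83/59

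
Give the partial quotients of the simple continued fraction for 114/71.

[1; 1, 1, 1, 1, 6, 2]

Run the Euclidean algorithm on 114 and 71; the successive quotients are the partial quotients a_0, a_1, ... (each step inverts the fractional part left over by the previous one):
  114 = 1*71 + 43, so a_0 = 1.
  71 = 1*43 + 28, so a_1 = 1.
  43 = 1*28 + 15, so a_2 = 1.
  28 = 1*15 + 13, so a_3 = 1.
  15 = 1*13 + 2, so a_4 = 1.
  13 = 6*2 + 1, so a_5 = 6.
  2 = 2*1 + 0, so a_6 = 2.
The remainder reaches 0 after 7 divisions, so the expansion has 7 partial quotients, read off in order.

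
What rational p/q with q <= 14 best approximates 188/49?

23/6

Expand x = 188/49 as a continued fraction with the Euclidean algorithm:
  188 = 3*49 + 41, so a_0 = 3.
  49 = 1*41 + 8, so a_1 = 1.
  41 = 5*8 + 1, so a_2 = 5.
  8 = 8*1 + 0, so a_3 = 8.
so x = [3; 1, 5, 8].
Convergents (p_i = a_i*p_{i-1} + p_{i-2}, q_i = a_i*q_{i-1} + q_{i-2} with p_{-2}=0, p_{-1}=1, q_{-2}=1, q_{-1}=0), until the denominator exceeds 14:
  i=0: a_0=3, p_0 = 3*1 + 0 = 3, q_0 = 3*0 + 1 = 1.
  i=1: a_1=1, p_1 = 1*3 + 1 = 4, q_1 = 1*1 + 0 = 1.
  i=2: a_2=5, p_2 = 5*4 + 3 = 23, q_2 = 5*1 + 1 = 6.
  i=3: a_3=8, p_3 = 8*23 + 4 = 188, q_3 = 8*6 + 1 = 49.
q_3 = 49 > 14, so the last convergent with denominator <= 14 is p_2/q_2 = 23/6.
The closest fraction with denominator <= 14 is either p_2/q_2 or the intermediate fraction (k*p_2 + p_1)/(k*q_2 + q_1) with the largest k >= 1 whose denominator stays <= 14; these approach x as k grows, and every other convergent or intermediate fraction in range is farther away.
Largest k: floor((14 - q_1)/q_2) = floor((14 - 1)/6) = 2.
That gives (2*23 + 4)/(2*6 + 1) = 50/13.
Compare the errors: |x - 23/6| = |188*6 - 23*49|/(49*6) = 1/294, and |x - 50/13| = |188*13 - 50*49|/(49*13) = 6/637.
Cross-multiplying, 1*637 = 637 < 1764 = 6*294, so 1/294 is smaller: the convergent 23/6 is closer to x than 50/13.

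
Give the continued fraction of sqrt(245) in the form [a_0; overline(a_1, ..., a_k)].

[15; overline(1, 1, 1, 7, 6, 7, 1, 1, 1, 30)]

Write x_i = (sqrt(245) + m_i)/d_i with (m_0, d_0) = (0, 1). a_0 = floor(sqrt(245)) = 15, since 15^2 = 225 <= 245 < 256 = 16^2.
Iterate m_{i+1} = d_i*a_i - m_i, d_{i+1} = (245 - m_{i+1}^2)/d_i, a_{i+1} = floor((a_0 + m_{i+1})/d_{i+1}):
  m_1 = 1*15 - 0 = 15, d_1 = (245 - 15^2)/1 = 20/1 = 20, a_1 = floor((15 + 15)/20) = 1.
  m_2 = 20*1 - 15 = 5, d_2 = (245 - 5^2)/20 = 220/20 = 11, a_2 = floor((15 + 5)/11) = 1.
  m_3 = 11*1 - 5 = 6, d_3 = (245 - 6^2)/11 = 209/11 = 19, a_3 = floor((15 + 6)/19) = 1.
  m_4 = 19*1 - 6 = 13, d_4 = (245 - 13^2)/19 = 76/19 = 4, a_4 = floor((15 + 13)/4) = 7.
  m_5 = 4*7 - 13 = 15, d_5 = (245 - 15^2)/4 = 20/4 = 5, a_5 = floor((15 + 15)/5) = 6.
  m_6 = 5*6 - 15 = 15, d_6 = (245 - 15^2)/5 = 20/5 = 4, a_6 = floor((15 + 15)/4) = 7.
  m_7 = 4*7 - 15 = 13, d_7 = (245 - 13^2)/4 = 76/4 = 19, a_7 = floor((15 + 13)/19) = 1.
  m_8 = 19*1 - 13 = 6, d_8 = (245 - 6^2)/19 = 209/19 = 11, a_8 = floor((15 + 6)/11) = 1.
  m_9 = 11*1 - 6 = 5, d_9 = (245 - 5^2)/11 = 220/11 = 20, a_9 = floor((15 + 5)/20) = 1.
  m_10 = 20*1 - 5 = 15, d_10 = (245 - 15^2)/20 = 20/20 = 1, a_10 = floor((15 + 15)/1) = 30.
  m_11 = 1*30 - 15 = 15, d_11 = (245 - 15^2)/1 = 20/1 = 20: (m_11, d_11) = (m_1, d_1) = (15, 20), so from here the quotients repeat a_1, ..., a_10; the period length is 10.
Hence the expansion of sqrt(245) is a_0 = 15 followed by the repeating block 1, 1, 1, 7, 6, 7, 1, 1, 1, 30 (period 10).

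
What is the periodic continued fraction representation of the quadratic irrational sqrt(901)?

[30; (60)]

Write x_i = (sqrt(901) + m_i)/d_i with (m_0, d_0) = (0, 1). a_0 = floor(sqrt(901)) = 30, since 30^2 = 900 <= 901 < 961 = 31^2.
Iterate m_{i+1} = d_i*a_i - m_i, d_{i+1} = (901 - m_{i+1}^2)/d_i, a_{i+1} = floor((a_0 + m_{i+1})/d_{i+1}):
  m_1 = 1*30 - 0 = 30, d_1 = (901 - 30^2)/1 = 1/1 = 1, a_1 = floor((30 + 30)/1) = 60.
  m_2 = 1*60 - 30 = 30, d_2 = (901 - 30^2)/1 = 1/1 = 1: (m_2, d_2) = (m_1, d_1) = (30, 1), so from here the quotient a_1 repeats; the period length is 1.
Hence the expansion of sqrt(901) is a_0 = 30 followed by the repeating block 60 (period 1).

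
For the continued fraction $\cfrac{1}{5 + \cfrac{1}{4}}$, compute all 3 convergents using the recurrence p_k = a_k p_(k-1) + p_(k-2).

0/1, 1/5, 4/21

Using the convergent recurrence p_i = a_i*p_{i-1} + p_{i-2}, q_i = a_i*q_{i-1} + q_{i-2} with p_{-2}=0, p_{-1}=1, q_{-2}=1, q_{-1}=0:
  i=0: a_0=0, p_0 = 0*1 + 0 = 0, q_0 = 0*0 + 1 = 1.
  i=1: a_1=5, p_1 = 5*0 + 1 = 1, q_1 = 5*1 + 0 = 5.
  i=2: a_2=4, p_2 = 4*1 + 0 = 4, q_2 = 4*5 + 1 = 21.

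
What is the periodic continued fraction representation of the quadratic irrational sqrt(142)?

[11; (1, 10, 1, 22)]

Write x_i = (sqrt(142) + m_i)/d_i with (m_0, d_0) = (0, 1). a_0 = floor(sqrt(142)) = 11, since 11^2 = 121 <= 142 < 144 = 12^2.
Iterate m_{i+1} = d_i*a_i - m_i, d_{i+1} = (142 - m_{i+1}^2)/d_i, a_{i+1} = floor((a_0 + m_{i+1})/d_{i+1}):
  m_1 = 1*11 - 0 = 11, d_1 = (142 - 11^2)/1 = 21/1 = 21, a_1 = floor((11 + 11)/21) = 1.
  m_2 = 21*1 - 11 = 10, d_2 = (142 - 10^2)/21 = 42/21 = 2, a_2 = floor((11 + 10)/2) = 10.
  m_3 = 2*10 - 10 = 10, d_3 = (142 - 10^2)/2 = 42/2 = 21, a_3 = floor((11 + 10)/21) = 1.
  m_4 = 21*1 - 10 = 11, d_4 = (142 - 11^2)/21 = 21/21 = 1, a_4 = floor((11 + 11)/1) = 22.
  m_5 = 1*22 - 11 = 11, d_5 = (142 - 11^2)/1 = 21/1 = 21: (m_5, d_5) = (m_1, d_1) = (11, 21), so from here the quotients repeat a_1, ..., a_4; the period length is 4.
Hence the expansion of sqrt(142) is a_0 = 11 followed by the repeating block 1, 10, 1, 22 (period 4).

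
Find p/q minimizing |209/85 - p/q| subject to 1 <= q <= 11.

27/11

Expand x = 209/85 as a continued fraction with the Euclidean algorithm:
  209 = 2*85 + 39, so a_0 = 2.
  85 = 2*39 + 7, so a_1 = 2.
  39 = 5*7 + 4, so a_2 = 5.
  7 = 1*4 + 3, so a_3 = 1.
  4 = 1*3 + 1, so a_4 = 1.
  3 = 3*1 + 0, so a_5 = 3.
so x = [2; 2, 5, 1, 1, 3].
Convergents (p_i = a_i*p_{i-1} + p_{i-2}, q_i = a_i*q_{i-1} + q_{i-2} with p_{-2}=0, p_{-1}=1, q_{-2}=1, q_{-1}=0), until the denominator exceeds 11:
  i=0: a_0=2, p_0 = 2*1 + 0 = 2, q_0 = 2*0 + 1 = 1.
  i=1: a_1=2, p_1 = 2*2 + 1 = 5, q_1 = 2*1 + 0 = 2.
  i=2: a_2=5, p_2 = 5*5 + 2 = 27, q_2 = 5*2 + 1 = 11.
  i=3: a_3=1, p_3 = 1*27 + 5 = 32, q_3 = 1*11 + 2 = 13.
q_3 = 13 > 11, so the last convergent with denominator <= 11 is p_2/q_2 = 27/11.
The closest fraction with denominator <= 11 is either p_2/q_2 or the intermediate fraction (k*p_2 + p_1)/(k*q_2 + q_1) with the largest k >= 1 whose denominator stays <= 11; these approach x as k grows, and every other convergent or intermediate fraction in range is farther away.
Largest k: floor((11 - q_1)/q_2) = floor((11 - 2)/11) = 0.
Since k = 0, no intermediate fraction beyond p_2/q_2 has denominator <= 11, so the convergent 27/11 is the closest (its error is |209*11 - 27*85|/(85*11) = 4/935).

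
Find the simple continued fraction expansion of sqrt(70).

[8; (2, 1, 2, 1, 2, 16)]

Write x_i = (sqrt(70) + m_i)/d_i with (m_0, d_0) = (0, 1). a_0 = floor(sqrt(70)) = 8, since 8^2 = 64 <= 70 < 81 = 9^2.
Iterate m_{i+1} = d_i*a_i - m_i, d_{i+1} = (70 - m_{i+1}^2)/d_i, a_{i+1} = floor((a_0 + m_{i+1})/d_{i+1}):
  m_1 = 1*8 - 0 = 8, d_1 = (70 - 8^2)/1 = 6/1 = 6, a_1 = floor((8 + 8)/6) = 2.
  m_2 = 6*2 - 8 = 4, d_2 = (70 - 4^2)/6 = 54/6 = 9, a_2 = floor((8 + 4)/9) = 1.
  m_3 = 9*1 - 4 = 5, d_3 = (70 - 5^2)/9 = 45/9 = 5, a_3 = floor((8 + 5)/5) = 2.
  m_4 = 5*2 - 5 = 5, d_4 = (70 - 5^2)/5 = 45/5 = 9, a_4 = floor((8 + 5)/9) = 1.
  m_5 = 9*1 - 5 = 4, d_5 = (70 - 4^2)/9 = 54/9 = 6, a_5 = floor((8 + 4)/6) = 2.
  m_6 = 6*2 - 4 = 8, d_6 = (70 - 8^2)/6 = 6/6 = 1, a_6 = floor((8 + 8)/1) = 16.
  m_7 = 1*16 - 8 = 8, d_7 = (70 - 8^2)/1 = 6/1 = 6: (m_7, d_7) = (m_1, d_1) = (8, 6), so from here the quotients repeat a_1, ..., a_6; the period length is 6.
Hence the expansion of sqrt(70) is a_0 = 8 followed by the repeating block 2, 1, 2, 1, 2, 16 (period 6).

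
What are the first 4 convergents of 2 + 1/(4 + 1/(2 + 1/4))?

2/1, 9/4, 20/9, 89/40

Using the convergent recurrence p_i = a_i*p_{i-1} + p_{i-2}, q_i = a_i*q_{i-1} + q_{i-2} with p_{-2}=0, p_{-1}=1, q_{-2}=1, q_{-1}=0:
  i=0: a_0=2, p_0 = 2*1 + 0 = 2, q_0 = 2*0 + 1 = 1.
  i=1: a_1=4, p_1 = 4*2 + 1 = 9, q_1 = 4*1 + 0 = 4.
  i=2: a_2=2, p_2 = 2*9 + 2 = 20, q_2 = 2*4 + 1 = 9.
  i=3: a_3=4, p_3 = 4*20 + 9 = 89, q_3 = 4*9 + 4 = 40.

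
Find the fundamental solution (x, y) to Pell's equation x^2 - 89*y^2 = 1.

First expand sqrt(89) as a continued fraction. With x_i = (sqrt(89) + m_i)/d_i and (m_0, d_0) = (0, 1): a_0 = floor(sqrt(89)) = 9, since 9^2 = 81 <= 89 < 100 = 10^2.
Iterate m_{i+1} = d_i*a_i - m_i, d_{i+1} = (89 - m_{i+1}^2)/d_i, a_{i+1} = floor((a_0 + m_{i+1})/d_{i+1}):
  m_1 = 1*9 - 0 = 9, d_1 = (89 - 9^2)/1 = 8/1 = 8, a_1 = floor((9 + 9)/8) = 2.
  m_2 = 8*2 - 9 = 7, d_2 = (89 - 7^2)/8 = 40/8 = 5, a_2 = floor((9 + 7)/5) = 3.
  m_3 = 5*3 - 7 = 8, d_3 = (89 - 8^2)/5 = 25/5 = 5, a_3 = floor((9 + 8)/5) = 3.
  m_4 = 5*3 - 8 = 7, d_4 = (89 - 7^2)/5 = 40/5 = 8, a_4 = floor((9 + 7)/8) = 2.
  m_5 = 8*2 - 7 = 9, d_5 = (89 - 9^2)/8 = 8/8 = 1, a_5 = floor((9 + 9)/1) = 18.
  m_6 = 1*18 - 9 = 9, d_6 = (89 - 9^2)/1 = 8/1 = 8: (m_6, d_6) = (m_1, d_1) = (9, 8), so from here the quotients repeat a_1, ..., a_5; the period length is 5.
So sqrt(89) = [9; (2, 3, 3, 2, 18)] with period length k = 5.
k is odd, so (p_{k-1}, q_{k-1}) only solves x^2 - 89y^2 = -1 and the fundamental solution of x^2 - 89y^2 = 1 is (p_{2k-1}, q_{2k-1}) = (p_9, q_9); compute convergents through index 9, running through the period twice.
Convergents (p_i = a_i*p_{i-1} + p_{i-2}, q_i = a_i*q_{i-1} + q_{i-2} with p_{-2}=0, p_{-1}=1, q_{-2}=1, q_{-1}=0):
  i=0: a_0=9, p_0 = 9*1 + 0 = 9, q_0 = 9*0 + 1 = 1.
  i=1: a_1=2, p_1 = 2*9 + 1 = 19, q_1 = 2*1 + 0 = 2.
  i=2: a_2=3, p_2 = 3*19 + 9 = 66, q_2 = 3*2 + 1 = 7.
  i=3: a_3=3, p_3 = 3*66 + 19 = 217, q_3 = 3*7 + 2 = 23.
  i=4: a_4=2, p_4 = 2*217 + 66 = 500, q_4 = 2*23 + 7 = 53.
  i=5: a_5=18, p_5 = 18*500 + 217 = 9217, q_5 = 18*53 + 23 = 977.
  i=6: a_6=2, p_6 = 2*9217 + 500 = 18934, q_6 = 2*977 + 53 = 2007.
  i=7: a_7=3, p_7 = 3*18934 + 9217 = 66019, q_7 = 3*2007 + 977 = 6998.
  i=8: a_8=3, p_8 = 3*66019 + 18934 = 216991, q_8 = 3*6998 + 2007 = 23001.
  i=9: a_9=2, p_9 = 2*216991 + 66019 = 500001, q_9 = 2*23001 + 6998 = 53000.
Indeed p_4^2 - 89*q_4^2 = 250000 - 250001 = -1, not +1.
Check: 500001^2 - 89*53000^2 = 250001000001 - 250001000000 = 1, so (x, y) = (500001, 53000) solves the equation, and by the theorem it is the least positive solution.

(x, y) = (500001, 53000)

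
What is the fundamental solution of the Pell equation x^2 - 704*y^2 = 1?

(x, y) = (79201, 2985)

First expand sqrt(704) as a continued fraction. With x_i = (sqrt(704) + m_i)/d_i and (m_0, d_0) = (0, 1): a_0 = floor(sqrt(704)) = 26, since 26^2 = 676 <= 704 < 729 = 27^2.
Iterate m_{i+1} = d_i*a_i - m_i, d_{i+1} = (704 - m_{i+1}^2)/d_i, a_{i+1} = floor((a_0 + m_{i+1})/d_{i+1}):
  m_1 = 1*26 - 0 = 26, d_1 = (704 - 26^2)/1 = 28/1 = 28, a_1 = floor((26 + 26)/28) = 1.
  m_2 = 28*1 - 26 = 2, d_2 = (704 - 2^2)/28 = 700/28 = 25, a_2 = floor((26 + 2)/25) = 1.
  m_3 = 25*1 - 2 = 23, d_3 = (704 - 23^2)/25 = 175/25 = 7, a_3 = floor((26 + 23)/7) = 7.
  m_4 = 7*7 - 23 = 26, d_4 = (704 - 26^2)/7 = 28/7 = 4, a_4 = floor((26 + 26)/4) = 13.
  m_5 = 4*13 - 26 = 26, d_5 = (704 - 26^2)/4 = 28/4 = 7, a_5 = floor((26 + 26)/7) = 7.
  m_6 = 7*7 - 26 = 23, d_6 = (704 - 23^2)/7 = 175/7 = 25, a_6 = floor((26 + 23)/25) = 1.
  m_7 = 25*1 - 23 = 2, d_7 = (704 - 2^2)/25 = 700/25 = 28, a_7 = floor((26 + 2)/28) = 1.
  m_8 = 28*1 - 2 = 26, d_8 = (704 - 26^2)/28 = 28/28 = 1, a_8 = floor((26 + 26)/1) = 52.
  m_9 = 1*52 - 26 = 26, d_9 = (704 - 26^2)/1 = 28/1 = 28: (m_9, d_9) = (m_1, d_1) = (26, 28), so from here the quotients repeat a_1, ..., a_8; the period length is 8.
So sqrt(704) = [26; (1, 1, 7, 13, 7, 1, 1, 52)] with period length k = 8.
k is even, so the fundamental solution of x^2 - 704y^2 = 1 is (p_{k-1}, q_{k-1}) = (p_7, q_7); compute convergents through index 7.
Convergents (p_i = a_i*p_{i-1} + p_{i-2}, q_i = a_i*q_{i-1} + q_{i-2} with p_{-2}=0, p_{-1}=1, q_{-2}=1, q_{-1}=0):
  i=0: a_0=26, p_0 = 26*1 + 0 = 26, q_0 = 26*0 + 1 = 1.
  i=1: a_1=1, p_1 = 1*26 + 1 = 27, q_1 = 1*1 + 0 = 1.
  i=2: a_2=1, p_2 = 1*27 + 26 = 53, q_2 = 1*1 + 1 = 2.
  i=3: a_3=7, p_3 = 7*53 + 27 = 398, q_3 = 7*2 + 1 = 15.
  i=4: a_4=13, p_4 = 13*398 + 53 = 5227, q_4 = 13*15 + 2 = 197.
  i=5: a_5=7, p_5 = 7*5227 + 398 = 36987, q_5 = 7*197 + 15 = 1394.
  i=6: a_6=1, p_6 = 1*36987 + 5227 = 42214, q_6 = 1*1394 + 197 = 1591.
  i=7: a_7=1, p_7 = 1*42214 + 36987 = 79201, q_7 = 1*1591 + 1394 = 2985.
Check: 79201^2 - 704*2985^2 = 6272798401 - 6272798400 = 1, so (x, y) = (79201, 2985) solves the equation, and by the theorem it is the least positive solution.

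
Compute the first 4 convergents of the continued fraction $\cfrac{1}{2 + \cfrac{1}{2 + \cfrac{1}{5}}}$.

Using the convergent recurrence p_i = a_i*p_{i-1} + p_{i-2}, q_i = a_i*q_{i-1} + q_{i-2} with p_{-2}=0, p_{-1}=1, q_{-2}=1, q_{-1}=0:
  i=0: a_0=0, p_0 = 0*1 + 0 = 0, q_0 = 0*0 + 1 = 1.
  i=1: a_1=2, p_1 = 2*0 + 1 = 1, q_1 = 2*1 + 0 = 2.
  i=2: a_2=2, p_2 = 2*1 + 0 = 2, q_2 = 2*2 + 1 = 5.
  i=3: a_3=5, p_3 = 5*2 + 1 = 11, q_3 = 5*5 + 2 = 27.

0/1, 1/2, 2/5, 11/27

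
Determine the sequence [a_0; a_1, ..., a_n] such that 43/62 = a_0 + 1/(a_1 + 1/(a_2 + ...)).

[0; 1, 2, 3, 1, 4]

Run the Euclidean algorithm on 43 and 62; the successive quotients are the partial quotients a_0, a_1, ... (each step inverts the fractional part left over by the previous one):
  43 = 0*62 + 43, so a_0 = 0.
  62 = 1*43 + 19, so a_1 = 1.
  43 = 2*19 + 5, so a_2 = 2.
  19 = 3*5 + 4, so a_3 = 3.
  5 = 1*4 + 1, so a_4 = 1.
  4 = 4*1 + 0, so a_5 = 4.
The remainder reaches 0 after 6 divisions, so the expansion has 6 partial quotients, read off in order.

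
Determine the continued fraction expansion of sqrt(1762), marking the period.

Write x_i = (sqrt(1762) + m_i)/d_i with (m_0, d_0) = (0, 1). a_0 = floor(sqrt(1762)) = 41, since 41^2 = 1681 <= 1762 < 1764 = 42^2.
Iterate m_{i+1} = d_i*a_i - m_i, d_{i+1} = (1762 - m_{i+1}^2)/d_i, a_{i+1} = floor((a_0 + m_{i+1})/d_{i+1}):
  m_1 = 1*41 - 0 = 41, d_1 = (1762 - 41^2)/1 = 81/1 = 81, a_1 = floor((41 + 41)/81) = 1.
  m_2 = 81*1 - 41 = 40, d_2 = (1762 - 40^2)/81 = 162/81 = 2, a_2 = floor((41 + 40)/2) = 40.
  m_3 = 2*40 - 40 = 40, d_3 = (1762 - 40^2)/2 = 162/2 = 81, a_3 = floor((41 + 40)/81) = 1.
  m_4 = 81*1 - 40 = 41, d_4 = (1762 - 41^2)/81 = 81/81 = 1, a_4 = floor((41 + 41)/1) = 82.
  m_5 = 1*82 - 41 = 41, d_5 = (1762 - 41^2)/1 = 81/1 = 81: (m_5, d_5) = (m_1, d_1) = (41, 81), so from here the quotients repeat a_1, ..., a_4; the period length is 4.
Hence the expansion of sqrt(1762) is a_0 = 41 followed by the repeating block 1, 40, 1, 82 (period 4).

[41; (1, 40, 1, 82)]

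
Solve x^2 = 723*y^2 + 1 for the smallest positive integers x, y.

(x, y) = (242, 9)

First expand sqrt(723) as a continued fraction. With x_i = (sqrt(723) + m_i)/d_i and (m_0, d_0) = (0, 1): a_0 = floor(sqrt(723)) = 26, since 26^2 = 676 <= 723 < 729 = 27^2.
Iterate m_{i+1} = d_i*a_i - m_i, d_{i+1} = (723 - m_{i+1}^2)/d_i, a_{i+1} = floor((a_0 + m_{i+1})/d_{i+1}):
  m_1 = 1*26 - 0 = 26, d_1 = (723 - 26^2)/1 = 47/1 = 47, a_1 = floor((26 + 26)/47) = 1.
  m_2 = 47*1 - 26 = 21, d_2 = (723 - 21^2)/47 = 282/47 = 6, a_2 = floor((26 + 21)/6) = 7.
  m_3 = 6*7 - 21 = 21, d_3 = (723 - 21^2)/6 = 282/6 = 47, a_3 = floor((26 + 21)/47) = 1.
  m_4 = 47*1 - 21 = 26, d_4 = (723 - 26^2)/47 = 47/47 = 1, a_4 = floor((26 + 26)/1) = 52.
  m_5 = 1*52 - 26 = 26, d_5 = (723 - 26^2)/1 = 47/1 = 47: (m_5, d_5) = (m_1, d_1) = (26, 47), so from here the quotients repeat a_1, ..., a_4; the period length is 4.
So sqrt(723) = [26; (1, 7, 1, 52)] with period length k = 4.
k is even, so the fundamental solution of x^2 - 723y^2 = 1 is (p_{k-1}, q_{k-1}) = (p_3, q_3); compute convergents through index 3.
Convergents (p_i = a_i*p_{i-1} + p_{i-2}, q_i = a_i*q_{i-1} + q_{i-2} with p_{-2}=0, p_{-1}=1, q_{-2}=1, q_{-1}=0):
  i=0: a_0=26, p_0 = 26*1 + 0 = 26, q_0 = 26*0 + 1 = 1.
  i=1: a_1=1, p_1 = 1*26 + 1 = 27, q_1 = 1*1 + 0 = 1.
  i=2: a_2=7, p_2 = 7*27 + 26 = 215, q_2 = 7*1 + 1 = 8.
  i=3: a_3=1, p_3 = 1*215 + 27 = 242, q_3 = 1*8 + 1 = 9.
Check: 242^2 - 723*9^2 = 58564 - 58563 = 1, so (x, y) = (242, 9) solves the equation, and by the theorem it is the least positive solution.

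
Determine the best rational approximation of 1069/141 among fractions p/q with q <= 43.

326/43

Expand x = 1069/141 as a continued fraction with the Euclidean algorithm:
  1069 = 7*141 + 82, so a_0 = 7.
  141 = 1*82 + 59, so a_1 = 1.
  82 = 1*59 + 23, so a_2 = 1.
  59 = 2*23 + 13, so a_3 = 2.
  23 = 1*13 + 10, so a_4 = 1.
  13 = 1*10 + 3, so a_5 = 1.
  10 = 3*3 + 1, so a_6 = 3.
  3 = 3*1 + 0, so a_7 = 3.
so x = [7; 1, 1, 2, 1, 1, 3, 3].
Convergents (p_i = a_i*p_{i-1} + p_{i-2}, q_i = a_i*q_{i-1} + q_{i-2} with p_{-2}=0, p_{-1}=1, q_{-2}=1, q_{-1}=0), until the denominator exceeds 43:
  i=0: a_0=7, p_0 = 7*1 + 0 = 7, q_0 = 7*0 + 1 = 1.
  i=1: a_1=1, p_1 = 1*7 + 1 = 8, q_1 = 1*1 + 0 = 1.
  i=2: a_2=1, p_2 = 1*8 + 7 = 15, q_2 = 1*1 + 1 = 2.
  i=3: a_3=2, p_3 = 2*15 + 8 = 38, q_3 = 2*2 + 1 = 5.
  i=4: a_4=1, p_4 = 1*38 + 15 = 53, q_4 = 1*5 + 2 = 7.
  i=5: a_5=1, p_5 = 1*53 + 38 = 91, q_5 = 1*7 + 5 = 12.
  i=6: a_6=3, p_6 = 3*91 + 53 = 326, q_6 = 3*12 + 7 = 43.
  i=7: a_7=3, p_7 = 3*326 + 91 = 1069, q_7 = 3*43 + 12 = 141.
q_7 = 141 > 43, so the last convergent with denominator <= 43 is p_6/q_6 = 326/43.
The closest fraction with denominator <= 43 is either p_6/q_6 or the intermediate fraction (k*p_6 + p_5)/(k*q_6 + q_5) with the largest k >= 1 whose denominator stays <= 43; these approach x as k grows, and every other convergent or intermediate fraction in range is farther away.
Largest k: floor((43 - q_5)/q_6) = floor((43 - 12)/43) = 0.
Since k = 0, no intermediate fraction beyond p_6/q_6 has denominator <= 43, so the convergent 326/43 is the closest (its error is |1069*43 - 326*141|/(141*43) = 1/6063).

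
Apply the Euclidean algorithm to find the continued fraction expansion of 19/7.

Run the Euclidean algorithm on 19 and 7; the successive quotients are the partial quotients a_0, a_1, ... (each step inverts the fractional part left over by the previous one):
  19 = 2*7 + 5, so a_0 = 2.
  7 = 1*5 + 2, so a_1 = 1.
  5 = 2*2 + 1, so a_2 = 2.
  2 = 2*1 + 0, so a_3 = 2.
The remainder reaches 0 after 4 divisions, so the expansion has 4 partial quotients, read off in order.

[2; 1, 2, 2]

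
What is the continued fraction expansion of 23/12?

Run the Euclidean algorithm on 23 and 12; the successive quotients are the partial quotients a_0, a_1, ... (each step inverts the fractional part left over by the previous one):
  23 = 1*12 + 11, so a_0 = 1.
  12 = 1*11 + 1, so a_1 = 1.
  11 = 11*1 + 0, so a_2 = 11.
The remainder reaches 0 after 3 divisions, so the expansion has 3 partial quotients, read off in order.

[1; 1, 11]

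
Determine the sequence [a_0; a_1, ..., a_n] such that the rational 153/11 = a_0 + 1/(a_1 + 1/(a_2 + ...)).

[13; 1, 10]

Run the Euclidean algorithm on 153 and 11; the successive quotients are the partial quotients a_0, a_1, ... (each step inverts the fractional part left over by the previous one):
  153 = 13*11 + 10, so a_0 = 13.
  11 = 1*10 + 1, so a_1 = 1.
  10 = 10*1 + 0, so a_2 = 10.
The remainder reaches 0 after 3 divisions, so the expansion has 3 partial quotients, read off in order.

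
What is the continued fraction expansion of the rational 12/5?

Run the Euclidean algorithm on 12 and 5; the successive quotients are the partial quotients a_0, a_1, ... (each step inverts the fractional part left over by the previous one):
  12 = 2*5 + 2, so a_0 = 2.
  5 = 2*2 + 1, so a_1 = 2.
  2 = 2*1 + 0, so a_2 = 2.
The remainder reaches 0 after 3 divisions, so the expansion has 3 partial quotients, read off in order.

[2; 2, 2]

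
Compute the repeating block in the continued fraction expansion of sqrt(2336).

Write x_i = (sqrt(2336) + m_i)/d_i with (m_0, d_0) = (0, 1). a_0 = floor(sqrt(2336)) = 48, since 48^2 = 2304 <= 2336 < 2401 = 49^2.
Iterate m_{i+1} = d_i*a_i - m_i, d_{i+1} = (2336 - m_{i+1}^2)/d_i, a_{i+1} = floor((a_0 + m_{i+1})/d_{i+1}):
  m_1 = 1*48 - 0 = 48, d_1 = (2336 - 48^2)/1 = 32/1 = 32, a_1 = floor((48 + 48)/32) = 3.
  m_2 = 32*3 - 48 = 48, d_2 = (2336 - 48^2)/32 = 32/32 = 1, a_2 = floor((48 + 48)/1) = 96.
  m_3 = 1*96 - 48 = 48, d_3 = (2336 - 48^2)/1 = 32/1 = 32: (m_3, d_3) = (m_1, d_1) = (48, 32), so from here the quotients repeat a_1, a_2; the period length is 2.
Hence the expansion of sqrt(2336) is a_0 = 48 followed by the repeating block 3, 96 (period 2).

[48; (3, 96)]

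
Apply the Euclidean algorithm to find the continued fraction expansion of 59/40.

[1; 2, 9, 2]

Run the Euclidean algorithm on 59 and 40; the successive quotients are the partial quotients a_0, a_1, ... (each step inverts the fractional part left over by the previous one):
  59 = 1*40 + 19, so a_0 = 1.
  40 = 2*19 + 2, so a_1 = 2.
  19 = 9*2 + 1, so a_2 = 9.
  2 = 2*1 + 0, so a_3 = 2.
The remainder reaches 0 after 4 divisions, so the expansion has 4 partial quotients, read off in order.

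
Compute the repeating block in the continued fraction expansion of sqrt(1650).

[40; (1, 1, 1, 1, 1, 2, 1, 1, 1, 1, 1, 80)]

Write x_i = (sqrt(1650) + m_i)/d_i with (m_0, d_0) = (0, 1). a_0 = floor(sqrt(1650)) = 40, since 40^2 = 1600 <= 1650 < 1681 = 41^2.
Iterate m_{i+1} = d_i*a_i - m_i, d_{i+1} = (1650 - m_{i+1}^2)/d_i, a_{i+1} = floor((a_0 + m_{i+1})/d_{i+1}):
  m_1 = 1*40 - 0 = 40, d_1 = (1650 - 40^2)/1 = 50/1 = 50, a_1 = floor((40 + 40)/50) = 1.
  m_2 = 50*1 - 40 = 10, d_2 = (1650 - 10^2)/50 = 1550/50 = 31, a_2 = floor((40 + 10)/31) = 1.
  m_3 = 31*1 - 10 = 21, d_3 = (1650 - 21^2)/31 = 1209/31 = 39, a_3 = floor((40 + 21)/39) = 1.
  m_4 = 39*1 - 21 = 18, d_4 = (1650 - 18^2)/39 = 1326/39 = 34, a_4 = floor((40 + 18)/34) = 1.
  m_5 = 34*1 - 18 = 16, d_5 = (1650 - 16^2)/34 = 1394/34 = 41, a_5 = floor((40 + 16)/41) = 1.
  m_6 = 41*1 - 16 = 25, d_6 = (1650 - 25^2)/41 = 1025/41 = 25, a_6 = floor((40 + 25)/25) = 2.
  m_7 = 25*2 - 25 = 25, d_7 = (1650 - 25^2)/25 = 1025/25 = 41, a_7 = floor((40 + 25)/41) = 1.
  m_8 = 41*1 - 25 = 16, d_8 = (1650 - 16^2)/41 = 1394/41 = 34, a_8 = floor((40 + 16)/34) = 1.
  m_9 = 34*1 - 16 = 18, d_9 = (1650 - 18^2)/34 = 1326/34 = 39, a_9 = floor((40 + 18)/39) = 1.
  m_10 = 39*1 - 18 = 21, d_10 = (1650 - 21^2)/39 = 1209/39 = 31, a_10 = floor((40 + 21)/31) = 1.
  m_11 = 31*1 - 21 = 10, d_11 = (1650 - 10^2)/31 = 1550/31 = 50, a_11 = floor((40 + 10)/50) = 1.
  m_12 = 50*1 - 10 = 40, d_12 = (1650 - 40^2)/50 = 50/50 = 1, a_12 = floor((40 + 40)/1) = 80.
  m_13 = 1*80 - 40 = 40, d_13 = (1650 - 40^2)/1 = 50/1 = 50: (m_13, d_13) = (m_1, d_1) = (40, 50), so from here the quotients repeat a_1, ..., a_12; the period length is 12.
Hence the expansion of sqrt(1650) is a_0 = 40 followed by the repeating block 1, 1, 1, 1, 1, 2, 1, 1, 1, 1, 1, 80 (period 12).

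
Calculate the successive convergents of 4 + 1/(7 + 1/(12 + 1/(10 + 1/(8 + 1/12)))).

Using the convergent recurrence p_i = a_i*p_{i-1} + p_{i-2}, q_i = a_i*q_{i-1} + q_{i-2} with p_{-2}=0, p_{-1}=1, q_{-2}=1, q_{-1}=0:
  i=0: a_0=4, p_0 = 4*1 + 0 = 4, q_0 = 4*0 + 1 = 1.
  i=1: a_1=7, p_1 = 7*4 + 1 = 29, q_1 = 7*1 + 0 = 7.
  i=2: a_2=12, p_2 = 12*29 + 4 = 352, q_2 = 12*7 + 1 = 85.
  i=3: a_3=10, p_3 = 10*352 + 29 = 3549, q_3 = 10*85 + 7 = 857.
  i=4: a_4=8, p_4 = 8*3549 + 352 = 28744, q_4 = 8*857 + 85 = 6941.
  i=5: a_5=12, p_5 = 12*28744 + 3549 = 348477, q_5 = 12*6941 + 857 = 84149.

4/1, 29/7, 352/85, 3549/857, 28744/6941, 348477/84149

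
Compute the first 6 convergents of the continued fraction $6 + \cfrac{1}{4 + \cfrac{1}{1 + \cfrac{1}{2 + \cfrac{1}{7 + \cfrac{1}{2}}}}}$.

Using the convergent recurrence p_i = a_i*p_{i-1} + p_{i-2}, q_i = a_i*q_{i-1} + q_{i-2} with p_{-2}=0, p_{-1}=1, q_{-2}=1, q_{-1}=0:
  i=0: a_0=6, p_0 = 6*1 + 0 = 6, q_0 = 6*0 + 1 = 1.
  i=1: a_1=4, p_1 = 4*6 + 1 = 25, q_1 = 4*1 + 0 = 4.
  i=2: a_2=1, p_2 = 1*25 + 6 = 31, q_2 = 1*4 + 1 = 5.
  i=3: a_3=2, p_3 = 2*31 + 25 = 87, q_3 = 2*5 + 4 = 14.
  i=4: a_4=7, p_4 = 7*87 + 31 = 640, q_4 = 7*14 + 5 = 103.
  i=5: a_5=2, p_5 = 2*640 + 87 = 1367, q_5 = 2*103 + 14 = 220.

6/1, 25/4, 31/5, 87/14, 640/103, 1367/220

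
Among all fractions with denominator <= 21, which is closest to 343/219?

25/16

Expand x = 343/219 as a continued fraction with the Euclidean algorithm:
  343 = 1*219 + 124, so a_0 = 1.
  219 = 1*124 + 95, so a_1 = 1.
  124 = 1*95 + 29, so a_2 = 1.
  95 = 3*29 + 8, so a_3 = 3.
  29 = 3*8 + 5, so a_4 = 3.
  8 = 1*5 + 3, so a_5 = 1.
  5 = 1*3 + 2, so a_6 = 1.
  3 = 1*2 + 1, so a_7 = 1.
  2 = 2*1 + 0, so a_8 = 2.
so x = [1; 1, 1, 3, 3, 1, 1, 1, 2].
Convergents (p_i = a_i*p_{i-1} + p_{i-2}, q_i = a_i*q_{i-1} + q_{i-2} with p_{-2}=0, p_{-1}=1, q_{-2}=1, q_{-1}=0), until the denominator exceeds 21:
  i=0: a_0=1, p_0 = 1*1 + 0 = 1, q_0 = 1*0 + 1 = 1.
  i=1: a_1=1, p_1 = 1*1 + 1 = 2, q_1 = 1*1 + 0 = 1.
  i=2: a_2=1, p_2 = 1*2 + 1 = 3, q_2 = 1*1 + 1 = 2.
  i=3: a_3=3, p_3 = 3*3 + 2 = 11, q_3 = 3*2 + 1 = 7.
  i=4: a_4=3, p_4 = 3*11 + 3 = 36, q_4 = 3*7 + 2 = 23.
q_4 = 23 > 21, so the last convergent with denominator <= 21 is p_3/q_3 = 11/7.
The closest fraction with denominator <= 21 is either p_3/q_3 or the intermediate fraction (k*p_3 + p_2)/(k*q_3 + q_2) with the largest k >= 1 whose denominator stays <= 21; these approach x as k grows, and every other convergent or intermediate fraction in range is farther away.
Largest k: floor((21 - q_2)/q_3) = floor((21 - 2)/7) = 2.
That gives (2*11 + 3)/(2*7 + 2) = 25/16.
Compare the errors: |x - 11/7| = |343*7 - 11*219|/(219*7) = 8/1533, and |x - 25/16| = |343*16 - 25*219|/(219*16) = 13/3504.
Cross-multiplying, 13*1533 = 19929 < 28032 = 8*3504, so 13/3504 is smaller: the intermediate fraction 25/16 is closer to x than 11/7.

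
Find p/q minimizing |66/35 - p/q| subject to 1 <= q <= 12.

17/9

Expand x = 66/35 as a continued fraction with the Euclidean algorithm:
  66 = 1*35 + 31, so a_0 = 1.
  35 = 1*31 + 4, so a_1 = 1.
  31 = 7*4 + 3, so a_2 = 7.
  4 = 1*3 + 1, so a_3 = 1.
  3 = 3*1 + 0, so a_4 = 3.
so x = [1; 1, 7, 1, 3].
Convergents (p_i = a_i*p_{i-1} + p_{i-2}, q_i = a_i*q_{i-1} + q_{i-2} with p_{-2}=0, p_{-1}=1, q_{-2}=1, q_{-1}=0), until the denominator exceeds 12:
  i=0: a_0=1, p_0 = 1*1 + 0 = 1, q_0 = 1*0 + 1 = 1.
  i=1: a_1=1, p_1 = 1*1 + 1 = 2, q_1 = 1*1 + 0 = 1.
  i=2: a_2=7, p_2 = 7*2 + 1 = 15, q_2 = 7*1 + 1 = 8.
  i=3: a_3=1, p_3 = 1*15 + 2 = 17, q_3 = 1*8 + 1 = 9.
  i=4: a_4=3, p_4 = 3*17 + 15 = 66, q_4 = 3*9 + 8 = 35.
q_4 = 35 > 12, so the last convergent with denominator <= 12 is p_3/q_3 = 17/9.
The closest fraction with denominator <= 12 is either p_3/q_3 or the intermediate fraction (k*p_3 + p_2)/(k*q_3 + q_2) with the largest k >= 1 whose denominator stays <= 12; these approach x as k grows, and every other convergent or intermediate fraction in range is farther away.
Largest k: floor((12 - q_2)/q_3) = floor((12 - 8)/9) = 0.
Since k = 0, no intermediate fraction beyond p_3/q_3 has denominator <= 12, so the convergent 17/9 is the closest (its error is |66*9 - 17*35|/(35*9) = 1/315).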